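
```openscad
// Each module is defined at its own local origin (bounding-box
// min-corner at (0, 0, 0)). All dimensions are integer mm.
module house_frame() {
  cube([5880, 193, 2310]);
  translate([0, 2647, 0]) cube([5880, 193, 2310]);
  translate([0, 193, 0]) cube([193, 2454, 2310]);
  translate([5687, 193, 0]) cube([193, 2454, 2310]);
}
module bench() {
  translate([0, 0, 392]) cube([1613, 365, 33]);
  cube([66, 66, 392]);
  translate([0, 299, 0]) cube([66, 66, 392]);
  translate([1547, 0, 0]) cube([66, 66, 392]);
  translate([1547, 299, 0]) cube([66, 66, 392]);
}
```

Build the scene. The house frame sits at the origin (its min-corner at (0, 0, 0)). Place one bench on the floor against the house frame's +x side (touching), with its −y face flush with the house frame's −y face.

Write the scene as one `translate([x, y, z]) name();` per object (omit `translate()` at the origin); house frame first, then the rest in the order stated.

house_frame();
translate([5880, 0, 0]) bench();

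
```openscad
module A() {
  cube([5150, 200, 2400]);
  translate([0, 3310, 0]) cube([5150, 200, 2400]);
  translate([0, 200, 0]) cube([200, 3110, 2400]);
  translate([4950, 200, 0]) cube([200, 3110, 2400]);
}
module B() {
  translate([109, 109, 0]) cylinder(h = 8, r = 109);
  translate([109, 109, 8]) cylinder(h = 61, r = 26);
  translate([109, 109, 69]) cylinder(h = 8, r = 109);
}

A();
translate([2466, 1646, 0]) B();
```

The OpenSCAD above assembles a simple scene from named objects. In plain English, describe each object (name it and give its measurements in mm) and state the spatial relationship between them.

A is a box-shaped house frame (walls only): outside footprint 5150×3510 mm, wall height 2400 mm, wall thickness 200 mm. The two y-facing walls run the full x-width; the two x-facing walls fit between the inner faces of the y-facing walls.

B is a spool: two coaxial disc flanges of radius 109 mm and thickness 8 mm, joined by a core cylinder of radius 26 mm and height 61 mm. The lower flange rests on z = 0 and the three cylinders share a vertical axis.

The spool sits inside the house frame, centred.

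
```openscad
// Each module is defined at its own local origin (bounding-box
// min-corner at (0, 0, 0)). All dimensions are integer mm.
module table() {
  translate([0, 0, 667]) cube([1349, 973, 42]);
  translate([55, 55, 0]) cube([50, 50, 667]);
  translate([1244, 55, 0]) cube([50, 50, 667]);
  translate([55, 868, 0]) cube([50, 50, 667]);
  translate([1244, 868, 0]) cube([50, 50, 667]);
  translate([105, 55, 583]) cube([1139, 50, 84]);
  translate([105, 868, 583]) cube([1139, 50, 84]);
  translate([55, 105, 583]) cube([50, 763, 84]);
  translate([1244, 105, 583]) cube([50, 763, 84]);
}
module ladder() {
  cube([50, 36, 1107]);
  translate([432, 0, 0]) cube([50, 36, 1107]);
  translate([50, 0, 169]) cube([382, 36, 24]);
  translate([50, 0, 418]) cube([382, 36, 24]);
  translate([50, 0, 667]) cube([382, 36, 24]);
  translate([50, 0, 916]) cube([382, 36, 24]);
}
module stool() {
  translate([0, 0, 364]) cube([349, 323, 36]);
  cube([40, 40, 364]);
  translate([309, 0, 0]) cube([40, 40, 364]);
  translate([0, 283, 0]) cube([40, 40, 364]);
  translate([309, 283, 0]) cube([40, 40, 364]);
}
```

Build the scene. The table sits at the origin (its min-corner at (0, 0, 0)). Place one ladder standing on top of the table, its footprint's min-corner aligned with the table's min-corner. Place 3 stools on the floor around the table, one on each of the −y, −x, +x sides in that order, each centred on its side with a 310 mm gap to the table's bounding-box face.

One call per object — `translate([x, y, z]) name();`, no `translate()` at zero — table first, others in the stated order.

table();
translate([0, 0, 709]) ladder();
translate([500, -633, 0]) stool();
translate([-659, 325, 0]) stool();
translate([1659, 325, 0]) stool();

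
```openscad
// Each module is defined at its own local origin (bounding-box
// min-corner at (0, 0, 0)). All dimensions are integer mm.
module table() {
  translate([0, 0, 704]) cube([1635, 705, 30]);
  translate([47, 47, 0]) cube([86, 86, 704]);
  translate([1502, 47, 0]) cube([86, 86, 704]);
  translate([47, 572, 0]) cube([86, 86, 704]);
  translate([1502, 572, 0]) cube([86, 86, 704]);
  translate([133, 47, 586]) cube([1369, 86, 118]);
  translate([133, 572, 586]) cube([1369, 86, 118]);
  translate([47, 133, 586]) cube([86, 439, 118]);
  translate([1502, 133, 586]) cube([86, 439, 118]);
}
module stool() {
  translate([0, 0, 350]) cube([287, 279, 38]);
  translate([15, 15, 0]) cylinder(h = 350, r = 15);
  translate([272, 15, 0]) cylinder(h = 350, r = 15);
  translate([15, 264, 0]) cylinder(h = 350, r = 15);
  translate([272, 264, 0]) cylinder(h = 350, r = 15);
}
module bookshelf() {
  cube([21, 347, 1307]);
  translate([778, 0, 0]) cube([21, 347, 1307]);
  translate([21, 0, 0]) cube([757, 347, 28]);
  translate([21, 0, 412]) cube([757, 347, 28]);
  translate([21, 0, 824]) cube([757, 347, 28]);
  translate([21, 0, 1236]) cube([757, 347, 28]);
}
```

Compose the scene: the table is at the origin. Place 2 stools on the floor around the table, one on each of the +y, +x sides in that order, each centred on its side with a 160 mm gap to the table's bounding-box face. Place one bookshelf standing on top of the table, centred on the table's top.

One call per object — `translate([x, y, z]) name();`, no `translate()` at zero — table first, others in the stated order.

table();
translate([674, 865, 0]) stool();
translate([1795, 213, 0]) stool();
translate([418, 179, 734]) bookshelf();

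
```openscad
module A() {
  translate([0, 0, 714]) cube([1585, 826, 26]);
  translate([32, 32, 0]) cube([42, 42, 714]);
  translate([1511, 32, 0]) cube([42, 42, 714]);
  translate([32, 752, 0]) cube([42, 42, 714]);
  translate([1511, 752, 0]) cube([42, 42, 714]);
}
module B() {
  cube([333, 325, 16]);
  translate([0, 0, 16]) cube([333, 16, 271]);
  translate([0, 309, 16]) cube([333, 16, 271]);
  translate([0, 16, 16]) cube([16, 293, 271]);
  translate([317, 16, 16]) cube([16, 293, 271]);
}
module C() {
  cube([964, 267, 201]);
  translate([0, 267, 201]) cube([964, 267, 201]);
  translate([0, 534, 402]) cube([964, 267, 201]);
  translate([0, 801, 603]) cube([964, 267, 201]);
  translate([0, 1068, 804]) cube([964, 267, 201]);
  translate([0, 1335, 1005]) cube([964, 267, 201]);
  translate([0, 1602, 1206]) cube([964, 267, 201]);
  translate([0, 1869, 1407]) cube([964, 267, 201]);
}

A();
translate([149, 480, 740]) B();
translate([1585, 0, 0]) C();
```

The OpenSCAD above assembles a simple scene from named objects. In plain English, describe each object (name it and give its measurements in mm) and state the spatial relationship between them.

A is a table: top 1585 mm (x) × 826 mm (y), 26 mm thick, upper face at z = 740 mm, on four 42×42 mm square legs, each inset 32 mm from the nearest pair of top edges, running from z = 0 to the bottom of the top.

B is an open-topped rectangular box: outside dimensions 333×325×287 mm, with a uniform wall and base thickness of 16 mm. The base is a full 333×325 slab on the floor; four walls sit on top of the base. The front and back walls (the −y and +y sides) span the full width; the two side walls fit between them.

C is a straight staircase of 8 solid steps. Each step is 964 mm wide (x), 267 mm deep (y, the going) and 201 mm tall (the rise). The first step rests on the floor; each subsequent step sits one going further in +y and one rise higher in +z, directly behind and above the previous step with no overlap.

The open box is on top of the table. The staircase is against the table's +x side, with their −y faces flush.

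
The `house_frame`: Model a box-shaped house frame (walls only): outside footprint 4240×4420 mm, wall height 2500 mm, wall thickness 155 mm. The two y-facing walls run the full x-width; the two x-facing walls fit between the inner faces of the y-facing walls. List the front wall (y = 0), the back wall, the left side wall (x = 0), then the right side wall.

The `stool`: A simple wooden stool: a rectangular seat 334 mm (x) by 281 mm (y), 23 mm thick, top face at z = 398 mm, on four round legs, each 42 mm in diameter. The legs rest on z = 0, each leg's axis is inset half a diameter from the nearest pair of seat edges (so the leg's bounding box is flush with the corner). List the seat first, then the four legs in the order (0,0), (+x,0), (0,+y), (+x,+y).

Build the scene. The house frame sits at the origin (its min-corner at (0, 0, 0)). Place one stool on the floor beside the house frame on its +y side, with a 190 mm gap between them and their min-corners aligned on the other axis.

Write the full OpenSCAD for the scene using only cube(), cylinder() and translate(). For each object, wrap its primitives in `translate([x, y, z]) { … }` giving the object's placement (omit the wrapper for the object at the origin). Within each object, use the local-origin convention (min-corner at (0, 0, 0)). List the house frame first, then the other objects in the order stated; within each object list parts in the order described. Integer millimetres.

cube([4240, 155, 2500]);
translate([0, 4265, 0]) cube([4240, 155, 2500]);
translate([0, 155, 0]) cube([155, 4110, 2500]);
translate([4085, 155, 0]) cube([155, 4110, 2500]);
translate([0, 4610, 0]) {
  translate([0, 0, 375]) cube([334, 281, 23]);
  translate([21, 21, 0]) cylinder(h = 375, r = 21);
  translate([313, 21, 0]) cylinder(h = 375, r = 21);
  translate([21, 260, 0]) cylinder(h = 375, r = 21);
  translate([313, 260, 0]) cylinder(h = 375, r = 21);
}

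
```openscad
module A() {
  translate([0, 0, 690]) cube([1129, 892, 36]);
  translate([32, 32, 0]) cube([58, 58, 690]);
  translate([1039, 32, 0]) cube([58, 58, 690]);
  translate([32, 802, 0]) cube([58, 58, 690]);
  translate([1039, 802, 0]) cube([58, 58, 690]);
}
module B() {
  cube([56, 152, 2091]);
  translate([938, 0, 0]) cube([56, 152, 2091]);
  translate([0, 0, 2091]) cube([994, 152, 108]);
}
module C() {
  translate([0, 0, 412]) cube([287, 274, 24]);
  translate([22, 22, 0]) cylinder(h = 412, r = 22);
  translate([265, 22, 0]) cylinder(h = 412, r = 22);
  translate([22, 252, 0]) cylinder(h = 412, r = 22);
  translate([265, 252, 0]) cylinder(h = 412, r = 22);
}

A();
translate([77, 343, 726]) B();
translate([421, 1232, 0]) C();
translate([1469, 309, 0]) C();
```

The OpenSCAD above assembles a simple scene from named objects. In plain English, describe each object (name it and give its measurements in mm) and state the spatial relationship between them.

A is a table with a 1129×892 mm rectangular top, 36 mm thick, top surface at z = 726 mm, supported by four 58×58 mm square legs, each inset 32 mm from the nearest pair of top edges, running from the floor.

B is a door frame. The clear opening is 882 mm wide and 2091 mm high. Two 56 mm wide jambs, 152 mm deep, stand either side of the opening from the floor to the top of the opening. A 108 mm thick head sits across the top of both jambs, spanning the full outside width of the frame.

C is a four-legged stool. The seat is a 287×274×24 mm slab whose top surface is at z = 436 mm; four round legs, each 44 mm in diameter, run from the floor (z = 0) to the underside of the seat, each leg's axis is inset half a diameter from the nearest pair of seat edges (so the leg's bounding box is flush with the corner).

The door frame is on top of the table. Two stools sit around the table at the +y, +x sides.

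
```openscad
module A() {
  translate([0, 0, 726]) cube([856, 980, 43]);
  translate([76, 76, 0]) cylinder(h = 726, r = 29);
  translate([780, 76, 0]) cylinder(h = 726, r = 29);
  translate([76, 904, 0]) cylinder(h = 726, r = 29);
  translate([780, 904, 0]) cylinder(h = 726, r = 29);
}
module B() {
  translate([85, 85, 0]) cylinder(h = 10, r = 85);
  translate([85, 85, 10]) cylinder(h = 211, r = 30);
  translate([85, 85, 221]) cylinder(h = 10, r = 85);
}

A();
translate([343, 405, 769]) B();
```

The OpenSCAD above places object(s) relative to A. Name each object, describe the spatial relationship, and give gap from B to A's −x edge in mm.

A is a table. B is a spool. The spool is on top of the table, centred. The gap from the spool to the table's −x edge is 343 mm.

The spool's min-x is at 343; the table's min-x is 0; gap = 343 mm.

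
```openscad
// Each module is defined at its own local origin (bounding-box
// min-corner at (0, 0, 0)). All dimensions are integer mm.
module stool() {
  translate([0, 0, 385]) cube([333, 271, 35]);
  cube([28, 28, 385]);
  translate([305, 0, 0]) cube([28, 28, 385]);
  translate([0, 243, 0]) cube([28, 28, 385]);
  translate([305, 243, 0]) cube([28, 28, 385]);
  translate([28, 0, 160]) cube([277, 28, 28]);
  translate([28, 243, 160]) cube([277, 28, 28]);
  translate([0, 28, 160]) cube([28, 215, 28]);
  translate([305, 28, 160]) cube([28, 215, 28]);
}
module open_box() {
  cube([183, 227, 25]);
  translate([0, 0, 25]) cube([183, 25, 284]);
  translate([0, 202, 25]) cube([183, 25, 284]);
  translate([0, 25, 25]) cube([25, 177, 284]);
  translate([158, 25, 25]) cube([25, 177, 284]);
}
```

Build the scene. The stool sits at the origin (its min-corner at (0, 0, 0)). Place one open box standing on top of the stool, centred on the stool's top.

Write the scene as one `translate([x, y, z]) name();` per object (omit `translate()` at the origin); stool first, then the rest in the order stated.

stool();
translate([75, 22, 420]) open_box();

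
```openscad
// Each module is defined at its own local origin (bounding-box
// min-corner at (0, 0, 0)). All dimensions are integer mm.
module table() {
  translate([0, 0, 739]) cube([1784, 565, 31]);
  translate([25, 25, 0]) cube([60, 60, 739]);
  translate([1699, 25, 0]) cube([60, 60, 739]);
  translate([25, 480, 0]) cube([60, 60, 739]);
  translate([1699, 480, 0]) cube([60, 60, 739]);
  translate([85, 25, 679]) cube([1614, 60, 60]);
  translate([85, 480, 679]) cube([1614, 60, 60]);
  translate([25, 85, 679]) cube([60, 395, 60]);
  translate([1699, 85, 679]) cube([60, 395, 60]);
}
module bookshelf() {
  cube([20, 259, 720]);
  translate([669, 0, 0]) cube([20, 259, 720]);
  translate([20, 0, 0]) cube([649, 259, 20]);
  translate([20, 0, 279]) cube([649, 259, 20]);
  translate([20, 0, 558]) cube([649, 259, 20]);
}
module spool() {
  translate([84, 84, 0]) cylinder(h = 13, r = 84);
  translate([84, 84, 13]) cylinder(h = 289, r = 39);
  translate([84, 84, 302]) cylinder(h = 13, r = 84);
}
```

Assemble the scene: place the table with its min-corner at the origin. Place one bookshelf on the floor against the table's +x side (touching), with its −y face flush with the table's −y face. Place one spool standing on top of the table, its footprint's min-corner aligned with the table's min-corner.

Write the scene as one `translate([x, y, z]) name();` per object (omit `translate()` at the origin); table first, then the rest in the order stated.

table();
translate([1784, 0, 0]) bookshelf();
translate([0, 0, 770]) spool();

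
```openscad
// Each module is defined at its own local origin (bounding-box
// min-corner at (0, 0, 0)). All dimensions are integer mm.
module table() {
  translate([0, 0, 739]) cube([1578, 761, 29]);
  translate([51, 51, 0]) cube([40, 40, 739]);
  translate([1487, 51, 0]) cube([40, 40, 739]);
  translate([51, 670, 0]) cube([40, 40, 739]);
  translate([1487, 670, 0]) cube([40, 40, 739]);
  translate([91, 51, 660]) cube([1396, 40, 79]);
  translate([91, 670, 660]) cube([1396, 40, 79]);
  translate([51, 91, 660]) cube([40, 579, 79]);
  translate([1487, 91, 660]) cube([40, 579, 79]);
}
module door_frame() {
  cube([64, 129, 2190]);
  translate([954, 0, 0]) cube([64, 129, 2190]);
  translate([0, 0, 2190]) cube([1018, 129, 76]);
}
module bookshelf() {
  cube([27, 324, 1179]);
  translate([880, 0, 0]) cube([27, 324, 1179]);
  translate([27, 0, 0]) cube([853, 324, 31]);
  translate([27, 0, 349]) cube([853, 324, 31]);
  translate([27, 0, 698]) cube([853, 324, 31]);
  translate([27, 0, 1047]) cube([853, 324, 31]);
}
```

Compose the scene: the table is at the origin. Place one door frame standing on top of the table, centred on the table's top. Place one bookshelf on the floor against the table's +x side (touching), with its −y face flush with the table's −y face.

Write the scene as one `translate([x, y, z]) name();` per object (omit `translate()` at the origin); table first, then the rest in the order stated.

table();
translate([280, 316, 768]) door_frame();
translate([1578, 0, 0]) bookshelf();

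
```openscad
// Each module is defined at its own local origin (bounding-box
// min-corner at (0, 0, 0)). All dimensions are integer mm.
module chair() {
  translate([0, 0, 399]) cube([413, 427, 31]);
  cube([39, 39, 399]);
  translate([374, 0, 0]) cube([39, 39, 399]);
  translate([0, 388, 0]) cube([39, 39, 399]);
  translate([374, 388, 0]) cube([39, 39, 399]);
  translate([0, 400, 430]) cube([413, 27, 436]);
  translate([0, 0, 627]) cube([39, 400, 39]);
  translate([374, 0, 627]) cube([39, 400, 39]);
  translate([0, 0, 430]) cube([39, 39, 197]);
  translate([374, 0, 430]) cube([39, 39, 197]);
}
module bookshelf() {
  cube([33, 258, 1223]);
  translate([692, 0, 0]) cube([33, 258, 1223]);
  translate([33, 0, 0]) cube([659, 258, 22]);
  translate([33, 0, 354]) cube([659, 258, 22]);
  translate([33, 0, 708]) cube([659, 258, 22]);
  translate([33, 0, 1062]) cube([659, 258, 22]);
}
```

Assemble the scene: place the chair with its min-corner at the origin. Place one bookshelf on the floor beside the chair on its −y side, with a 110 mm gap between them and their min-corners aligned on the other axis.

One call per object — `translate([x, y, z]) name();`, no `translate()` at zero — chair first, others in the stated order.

chair();
translate([0, -368, 0]) bookshelf();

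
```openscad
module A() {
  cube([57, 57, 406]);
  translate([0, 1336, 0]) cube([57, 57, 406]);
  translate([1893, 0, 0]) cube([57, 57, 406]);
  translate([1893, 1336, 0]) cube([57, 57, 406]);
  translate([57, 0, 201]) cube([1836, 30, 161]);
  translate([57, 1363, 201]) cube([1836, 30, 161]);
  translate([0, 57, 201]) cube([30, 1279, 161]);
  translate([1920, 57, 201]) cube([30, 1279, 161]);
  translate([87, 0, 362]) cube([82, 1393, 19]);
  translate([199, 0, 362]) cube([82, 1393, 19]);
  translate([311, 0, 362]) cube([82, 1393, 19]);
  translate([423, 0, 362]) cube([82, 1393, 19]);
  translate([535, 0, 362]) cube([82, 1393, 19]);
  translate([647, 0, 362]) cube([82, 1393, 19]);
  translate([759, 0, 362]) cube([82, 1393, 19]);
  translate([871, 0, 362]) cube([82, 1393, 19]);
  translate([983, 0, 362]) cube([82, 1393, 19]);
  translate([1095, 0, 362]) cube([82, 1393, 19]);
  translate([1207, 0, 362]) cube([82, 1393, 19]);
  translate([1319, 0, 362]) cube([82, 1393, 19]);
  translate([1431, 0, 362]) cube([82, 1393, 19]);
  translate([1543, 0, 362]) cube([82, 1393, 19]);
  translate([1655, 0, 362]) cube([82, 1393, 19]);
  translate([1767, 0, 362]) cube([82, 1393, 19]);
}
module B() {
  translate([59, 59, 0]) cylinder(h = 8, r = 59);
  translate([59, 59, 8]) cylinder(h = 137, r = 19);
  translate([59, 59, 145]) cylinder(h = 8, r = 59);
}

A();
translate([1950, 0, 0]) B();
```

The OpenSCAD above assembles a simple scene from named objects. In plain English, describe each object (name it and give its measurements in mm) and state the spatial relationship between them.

A is a bed frame 1950 mm long (x) by 1393 mm wide (y). Four 57×57 mm corner posts, 406 mm tall, at the corners of the footprint. Four rails of 30 mm thickness and 161 mm height run between adjacent posts with their undersides at z = 201 mm, their outer faces flush with the outside of the frame (the two x-running rails run between the posts' inner faces; the two y-running rails run between the posts' inner faces). 16 slats, each 82 mm wide (x) and 19 mm thick, lie across the top of the two x-running rails, running the full 1393 mm width of the frame in y; the slats are evenly spaced along x between the inner faces of the end posts with equal gaps (rounded down to the nearest mm) at the −x end and between each pair — any rounding remainder accumulates at the +x end.

B is a spool: two coaxial disc flanges of radius 59 mm and thickness 8 mm, joined by a core cylinder of radius 19 mm and height 137 mm. The lower flange rests on z = 0 and the three cylinders share a vertical axis.

The spool is against the bed frame's +x side, with their −y faces flush.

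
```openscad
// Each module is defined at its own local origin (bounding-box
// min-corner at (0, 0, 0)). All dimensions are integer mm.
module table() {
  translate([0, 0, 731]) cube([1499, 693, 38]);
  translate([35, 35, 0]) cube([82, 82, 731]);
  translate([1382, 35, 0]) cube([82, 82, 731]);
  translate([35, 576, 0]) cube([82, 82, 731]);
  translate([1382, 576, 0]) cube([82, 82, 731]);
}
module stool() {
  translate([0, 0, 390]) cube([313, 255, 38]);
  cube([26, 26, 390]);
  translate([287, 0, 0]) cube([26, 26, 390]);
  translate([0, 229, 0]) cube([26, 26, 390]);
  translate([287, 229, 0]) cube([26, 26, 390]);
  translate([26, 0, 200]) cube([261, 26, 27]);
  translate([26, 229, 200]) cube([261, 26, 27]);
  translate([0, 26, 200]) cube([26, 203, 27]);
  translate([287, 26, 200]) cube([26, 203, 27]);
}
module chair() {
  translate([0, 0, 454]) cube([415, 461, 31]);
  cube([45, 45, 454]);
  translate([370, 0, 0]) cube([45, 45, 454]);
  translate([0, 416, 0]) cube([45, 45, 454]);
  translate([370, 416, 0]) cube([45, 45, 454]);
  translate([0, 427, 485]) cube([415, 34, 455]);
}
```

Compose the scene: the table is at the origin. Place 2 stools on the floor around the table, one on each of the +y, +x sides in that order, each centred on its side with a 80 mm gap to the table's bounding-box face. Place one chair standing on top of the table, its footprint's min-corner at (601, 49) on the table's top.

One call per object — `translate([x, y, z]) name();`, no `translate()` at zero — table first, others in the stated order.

table();
translate([593, 773, 0]) stool();
translate([1579, 219, 0]) stool();
translate([601, 49, 769]) chair();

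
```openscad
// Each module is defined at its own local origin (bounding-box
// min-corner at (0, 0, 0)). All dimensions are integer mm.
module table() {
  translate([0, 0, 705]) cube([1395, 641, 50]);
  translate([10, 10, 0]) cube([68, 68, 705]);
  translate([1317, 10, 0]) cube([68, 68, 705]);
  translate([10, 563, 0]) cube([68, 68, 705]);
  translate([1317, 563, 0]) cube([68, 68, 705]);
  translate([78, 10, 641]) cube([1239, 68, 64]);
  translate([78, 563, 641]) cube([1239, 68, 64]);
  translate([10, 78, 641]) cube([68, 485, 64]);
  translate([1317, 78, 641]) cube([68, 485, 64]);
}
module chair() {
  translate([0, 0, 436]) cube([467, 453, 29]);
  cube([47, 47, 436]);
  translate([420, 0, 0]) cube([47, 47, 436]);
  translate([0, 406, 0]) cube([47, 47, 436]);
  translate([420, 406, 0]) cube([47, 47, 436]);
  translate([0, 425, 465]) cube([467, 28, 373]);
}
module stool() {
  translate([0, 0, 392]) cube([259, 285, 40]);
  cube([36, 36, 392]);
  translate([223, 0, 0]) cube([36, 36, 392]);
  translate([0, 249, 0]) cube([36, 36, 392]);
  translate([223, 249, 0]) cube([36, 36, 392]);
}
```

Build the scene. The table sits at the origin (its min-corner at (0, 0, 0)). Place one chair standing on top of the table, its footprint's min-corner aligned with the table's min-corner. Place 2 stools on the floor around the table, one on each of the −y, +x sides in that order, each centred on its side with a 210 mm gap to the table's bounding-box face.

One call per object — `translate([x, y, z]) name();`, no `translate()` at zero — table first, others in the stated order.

table();
translate([0, 0, 755]) chair();
translate([568, -495, 0]) stool();
translate([1605, 178, 0]) stool();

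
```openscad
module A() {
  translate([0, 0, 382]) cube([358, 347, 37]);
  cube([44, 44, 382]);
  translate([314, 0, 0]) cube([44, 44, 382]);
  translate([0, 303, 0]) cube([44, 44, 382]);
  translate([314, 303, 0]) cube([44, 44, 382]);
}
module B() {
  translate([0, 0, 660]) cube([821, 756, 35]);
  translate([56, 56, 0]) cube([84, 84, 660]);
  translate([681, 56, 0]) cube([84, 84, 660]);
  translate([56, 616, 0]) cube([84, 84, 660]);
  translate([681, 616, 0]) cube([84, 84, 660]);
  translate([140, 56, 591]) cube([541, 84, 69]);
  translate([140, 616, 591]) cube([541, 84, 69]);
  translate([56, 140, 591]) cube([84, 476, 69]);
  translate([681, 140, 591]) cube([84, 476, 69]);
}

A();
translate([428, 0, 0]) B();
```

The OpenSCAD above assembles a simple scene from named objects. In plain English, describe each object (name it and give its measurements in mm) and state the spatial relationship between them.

A is a four-legged stool. The seat is 358×347 mm, 37 mm thick, top at z = 419 mm. It stands on four square legs, each 44×44 mm in cross-section, from z = 0 to the seat underside, each flush with a corner of the seat.

B is a rectangular dining table. The top is 821×756×35 mm with its upper surface at z = 695 mm. It stands on four 84×84 mm square legs, each inset 56 mm from the nearest pair of top edges, running from the floor to the underside of the top. Four apron rails, 84 mm thick and 69 mm tall, run between adjacent legs with their top edges flush with the underside of the top and their outer faces flush with the legs' outer faces.

The table is on the floor beside the stool on its +x side.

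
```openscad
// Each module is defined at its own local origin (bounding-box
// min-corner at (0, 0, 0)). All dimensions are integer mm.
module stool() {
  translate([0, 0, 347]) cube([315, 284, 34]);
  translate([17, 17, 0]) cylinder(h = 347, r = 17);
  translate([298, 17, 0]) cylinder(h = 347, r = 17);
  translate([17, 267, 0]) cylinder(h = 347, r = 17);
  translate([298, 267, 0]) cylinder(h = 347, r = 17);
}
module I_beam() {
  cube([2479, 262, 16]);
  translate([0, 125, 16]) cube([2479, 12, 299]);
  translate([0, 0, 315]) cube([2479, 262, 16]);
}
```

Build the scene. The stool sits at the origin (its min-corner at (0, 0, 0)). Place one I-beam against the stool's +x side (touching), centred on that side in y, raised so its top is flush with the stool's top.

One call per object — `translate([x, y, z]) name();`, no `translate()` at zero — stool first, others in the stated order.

stool();
translate([315, 11, 50]) I_beam();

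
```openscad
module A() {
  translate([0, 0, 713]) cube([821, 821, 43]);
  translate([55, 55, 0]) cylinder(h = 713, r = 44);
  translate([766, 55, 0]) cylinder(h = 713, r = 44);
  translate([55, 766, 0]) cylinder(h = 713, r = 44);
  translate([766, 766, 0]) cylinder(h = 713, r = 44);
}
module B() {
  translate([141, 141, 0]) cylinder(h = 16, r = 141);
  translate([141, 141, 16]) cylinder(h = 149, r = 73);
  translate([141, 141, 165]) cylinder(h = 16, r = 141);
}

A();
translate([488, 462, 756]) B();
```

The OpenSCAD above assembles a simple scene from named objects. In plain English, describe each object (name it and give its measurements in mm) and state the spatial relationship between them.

A is a table: top 821 mm (x) × 821 mm (y), 43 mm thick, upper face at z = 756 mm, on four round legs of 88 mm diameter, each leg's bounding box inset 11 mm from the nearest pair of top edges, running from z = 0 to the bottom of the top.

B is a spool: two coaxial disc flanges of radius 141 mm and thickness 16 mm, joined by a core cylinder of radius 73 mm and height 149 mm. The lower flange rests on z = 0 and the three cylinders share a vertical axis.

The spool is on top of the table.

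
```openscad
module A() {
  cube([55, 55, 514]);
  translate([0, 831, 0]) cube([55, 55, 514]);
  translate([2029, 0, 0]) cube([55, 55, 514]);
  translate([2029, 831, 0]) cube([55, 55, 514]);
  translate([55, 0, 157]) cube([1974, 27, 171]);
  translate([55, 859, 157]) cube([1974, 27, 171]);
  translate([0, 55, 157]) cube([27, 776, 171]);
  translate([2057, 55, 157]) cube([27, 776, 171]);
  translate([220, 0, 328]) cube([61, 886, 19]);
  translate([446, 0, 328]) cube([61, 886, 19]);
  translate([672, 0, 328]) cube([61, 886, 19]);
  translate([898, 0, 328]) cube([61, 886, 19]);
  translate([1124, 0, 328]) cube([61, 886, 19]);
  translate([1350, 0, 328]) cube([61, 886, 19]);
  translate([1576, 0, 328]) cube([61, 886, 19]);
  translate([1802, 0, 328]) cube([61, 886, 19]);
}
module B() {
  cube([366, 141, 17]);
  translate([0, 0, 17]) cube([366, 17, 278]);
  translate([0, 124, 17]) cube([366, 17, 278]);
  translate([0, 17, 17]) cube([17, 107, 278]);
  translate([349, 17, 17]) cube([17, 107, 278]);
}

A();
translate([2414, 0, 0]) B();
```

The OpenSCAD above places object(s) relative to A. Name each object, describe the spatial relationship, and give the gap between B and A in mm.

A is a bed frame. B is an open box. The open box is on the floor beside the bed frame on its +x side. The gap between the open box and the bed frame is 330 mm.

The open box's nearest face is 330 mm from the bed frame's +x face.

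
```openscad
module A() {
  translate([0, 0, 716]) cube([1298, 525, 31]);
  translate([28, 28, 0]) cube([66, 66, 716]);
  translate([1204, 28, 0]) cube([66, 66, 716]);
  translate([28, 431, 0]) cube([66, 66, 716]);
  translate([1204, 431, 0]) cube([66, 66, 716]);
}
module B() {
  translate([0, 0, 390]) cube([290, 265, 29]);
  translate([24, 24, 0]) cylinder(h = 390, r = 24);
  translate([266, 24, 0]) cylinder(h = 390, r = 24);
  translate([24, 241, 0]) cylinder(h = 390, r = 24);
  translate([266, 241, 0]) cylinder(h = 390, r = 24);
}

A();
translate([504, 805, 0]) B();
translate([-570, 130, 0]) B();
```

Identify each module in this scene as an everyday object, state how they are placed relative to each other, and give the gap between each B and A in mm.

Each stool's nearest face is 280 mm from the table's bounding box.

A is a table. B is a stool. Two stools sit around the table at the +y, −x sides. The gap between each stool and the table is 280 mm.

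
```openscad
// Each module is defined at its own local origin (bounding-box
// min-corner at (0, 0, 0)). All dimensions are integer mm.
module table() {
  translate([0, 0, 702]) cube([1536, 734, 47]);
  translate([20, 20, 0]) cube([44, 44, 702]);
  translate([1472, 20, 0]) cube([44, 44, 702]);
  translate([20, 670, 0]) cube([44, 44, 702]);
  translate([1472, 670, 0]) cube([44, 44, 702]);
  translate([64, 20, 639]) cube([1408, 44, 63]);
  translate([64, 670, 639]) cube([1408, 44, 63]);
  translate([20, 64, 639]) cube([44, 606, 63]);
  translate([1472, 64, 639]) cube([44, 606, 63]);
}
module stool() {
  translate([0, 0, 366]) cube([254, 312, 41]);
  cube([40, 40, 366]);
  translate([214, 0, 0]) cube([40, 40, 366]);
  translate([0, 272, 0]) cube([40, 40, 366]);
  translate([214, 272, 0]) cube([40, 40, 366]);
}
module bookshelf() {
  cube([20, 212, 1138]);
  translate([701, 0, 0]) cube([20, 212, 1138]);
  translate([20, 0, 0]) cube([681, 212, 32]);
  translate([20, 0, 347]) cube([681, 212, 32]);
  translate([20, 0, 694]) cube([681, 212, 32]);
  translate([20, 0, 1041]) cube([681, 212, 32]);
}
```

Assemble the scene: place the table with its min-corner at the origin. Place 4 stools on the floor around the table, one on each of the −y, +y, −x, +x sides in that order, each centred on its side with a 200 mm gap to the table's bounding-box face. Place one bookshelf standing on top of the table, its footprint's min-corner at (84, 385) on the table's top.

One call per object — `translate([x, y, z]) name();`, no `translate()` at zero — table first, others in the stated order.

table();
translate([641, -512, 0]) stool();
translate([641, 934, 0]) stool();
translate([-454, 211, 0]) stool();
translate([1736, 211, 0]) stool();
translate([84, 385, 749]) bookshelf();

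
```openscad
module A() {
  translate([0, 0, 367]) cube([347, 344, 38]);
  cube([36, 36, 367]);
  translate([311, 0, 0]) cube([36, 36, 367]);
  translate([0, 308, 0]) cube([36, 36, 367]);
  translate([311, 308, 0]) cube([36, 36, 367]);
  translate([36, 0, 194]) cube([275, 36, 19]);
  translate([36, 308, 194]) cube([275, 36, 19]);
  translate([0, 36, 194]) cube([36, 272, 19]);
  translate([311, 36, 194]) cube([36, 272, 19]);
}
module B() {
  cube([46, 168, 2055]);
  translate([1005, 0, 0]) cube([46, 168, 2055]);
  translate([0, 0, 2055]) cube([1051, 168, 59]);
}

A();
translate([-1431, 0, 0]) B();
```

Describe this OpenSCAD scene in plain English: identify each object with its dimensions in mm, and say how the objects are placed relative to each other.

A is a four-legged stool. The seat is 347×344 mm, 38 mm thick, top at z = 405 mm. It stands on four square legs, each 36×36 mm in cross-section, from z = 0 to the seat underside, each flush with a corner of the seat. Four stretchers, 36 mm wide and 19 mm tall, connect adjacent legs with their undersides at z = 194 mm, each running between the inner faces of the legs it joins and aligned with the legs' outer faces on the other axis.

B is a door frame. The clear opening is 959 mm wide and 2055 mm high. Two 46 mm wide jambs, 168 mm deep, stand either side of the opening from the floor to the top of the opening. A 59 mm thick head sits across the top of both jambs, spanning the full outside width of the frame.

The door frame is on the floor beside the stool on its −x side.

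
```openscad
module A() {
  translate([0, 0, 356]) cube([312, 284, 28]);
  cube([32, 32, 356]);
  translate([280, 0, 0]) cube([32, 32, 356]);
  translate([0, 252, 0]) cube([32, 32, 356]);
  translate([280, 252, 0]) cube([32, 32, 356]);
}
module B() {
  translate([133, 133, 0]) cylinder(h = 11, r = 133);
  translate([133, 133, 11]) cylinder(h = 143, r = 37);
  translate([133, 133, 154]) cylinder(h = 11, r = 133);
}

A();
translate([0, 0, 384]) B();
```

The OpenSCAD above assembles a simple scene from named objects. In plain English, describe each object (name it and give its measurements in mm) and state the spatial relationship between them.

A is a simple wooden stool: a rectangular seat 312 mm (x) by 284 mm (y), 28 mm thick, top face at z = 384 mm, on four square legs, each 32×32 mm in cross-section. The legs rest on z = 0, each flush with a corner of the seat.

B is a spool: two coaxial disc flanges of radius 133 mm and thickness 11 mm, joined by a core cylinder of radius 37 mm and height 143 mm. The lower flange rests on z = 0 and the three cylinders share a vertical axis.

The spool is on top of the stool.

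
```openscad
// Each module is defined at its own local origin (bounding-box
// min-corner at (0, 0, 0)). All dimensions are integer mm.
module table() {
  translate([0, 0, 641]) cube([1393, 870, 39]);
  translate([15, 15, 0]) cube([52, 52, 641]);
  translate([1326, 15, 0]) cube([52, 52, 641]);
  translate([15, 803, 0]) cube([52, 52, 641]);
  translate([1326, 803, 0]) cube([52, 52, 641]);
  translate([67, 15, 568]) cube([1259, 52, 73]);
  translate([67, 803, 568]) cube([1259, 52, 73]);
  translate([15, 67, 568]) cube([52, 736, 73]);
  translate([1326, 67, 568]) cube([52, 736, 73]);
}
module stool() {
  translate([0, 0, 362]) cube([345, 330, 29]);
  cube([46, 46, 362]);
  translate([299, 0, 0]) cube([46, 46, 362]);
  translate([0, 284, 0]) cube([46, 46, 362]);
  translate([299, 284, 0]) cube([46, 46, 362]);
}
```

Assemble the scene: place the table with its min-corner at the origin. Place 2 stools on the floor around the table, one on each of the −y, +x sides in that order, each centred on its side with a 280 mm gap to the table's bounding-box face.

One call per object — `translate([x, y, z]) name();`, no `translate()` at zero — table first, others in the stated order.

table();
translate([524, -610, 0]) stool();
translate([1673, 270, 0]) stool();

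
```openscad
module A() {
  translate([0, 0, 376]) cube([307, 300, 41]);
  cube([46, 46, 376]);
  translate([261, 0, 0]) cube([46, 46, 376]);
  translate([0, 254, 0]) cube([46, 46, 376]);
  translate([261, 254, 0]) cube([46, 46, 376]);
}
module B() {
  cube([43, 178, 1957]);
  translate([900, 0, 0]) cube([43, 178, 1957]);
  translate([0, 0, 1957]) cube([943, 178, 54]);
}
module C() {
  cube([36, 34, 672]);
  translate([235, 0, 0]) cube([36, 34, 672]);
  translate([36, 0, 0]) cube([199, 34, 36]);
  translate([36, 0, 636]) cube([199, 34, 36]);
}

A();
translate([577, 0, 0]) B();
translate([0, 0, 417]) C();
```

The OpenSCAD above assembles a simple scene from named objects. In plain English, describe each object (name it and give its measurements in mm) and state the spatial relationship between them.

A is a four-legged stool. The seat is a 307×300×41 mm slab whose top surface is at z = 417 mm; four square legs, each 46×46 mm in cross-section, run from the floor (z = 0) to the underside of the seat, each flush with a corner of the seat.

B is a rectangular door frame: two vertical jambs of 43×178 mm section, 1957 mm tall, with a clear opening 857 mm wide between their inner faces. A header 54 mm tall and 178 mm deep lies on top of the jambs and spans the full outside width.

C is a rectangular picture frame lying in the x–z plane (depth along y). The opening is 199 mm wide (x) by 600 mm tall (z), surrounded by a border 36 mm wide on all four sides. The frame is 34 mm deep and is made of two full-height vertical stiles with two horizontal rails fitted between them.

The door frame is on the floor beside the stool on its +x side. The picture frame is on top of the stool.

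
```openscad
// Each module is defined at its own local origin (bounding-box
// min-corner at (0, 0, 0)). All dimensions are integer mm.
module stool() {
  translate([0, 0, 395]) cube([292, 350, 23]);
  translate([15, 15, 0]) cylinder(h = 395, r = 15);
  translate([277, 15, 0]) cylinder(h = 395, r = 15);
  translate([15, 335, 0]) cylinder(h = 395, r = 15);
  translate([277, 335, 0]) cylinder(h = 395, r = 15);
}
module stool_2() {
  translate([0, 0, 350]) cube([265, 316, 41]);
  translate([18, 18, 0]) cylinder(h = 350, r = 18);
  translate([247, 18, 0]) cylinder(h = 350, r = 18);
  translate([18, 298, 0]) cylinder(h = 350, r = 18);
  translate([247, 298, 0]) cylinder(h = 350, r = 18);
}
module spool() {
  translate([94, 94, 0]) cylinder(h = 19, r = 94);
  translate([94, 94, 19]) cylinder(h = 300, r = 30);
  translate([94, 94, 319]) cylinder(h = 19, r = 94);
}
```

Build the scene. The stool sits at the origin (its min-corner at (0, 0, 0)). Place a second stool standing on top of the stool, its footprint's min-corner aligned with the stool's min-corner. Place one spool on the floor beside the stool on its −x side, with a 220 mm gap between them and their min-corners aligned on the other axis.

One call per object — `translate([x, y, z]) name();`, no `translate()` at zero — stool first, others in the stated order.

stool();
translate([0, 0, 418]) stool_2();
translate([-408, 0, 0]) spool();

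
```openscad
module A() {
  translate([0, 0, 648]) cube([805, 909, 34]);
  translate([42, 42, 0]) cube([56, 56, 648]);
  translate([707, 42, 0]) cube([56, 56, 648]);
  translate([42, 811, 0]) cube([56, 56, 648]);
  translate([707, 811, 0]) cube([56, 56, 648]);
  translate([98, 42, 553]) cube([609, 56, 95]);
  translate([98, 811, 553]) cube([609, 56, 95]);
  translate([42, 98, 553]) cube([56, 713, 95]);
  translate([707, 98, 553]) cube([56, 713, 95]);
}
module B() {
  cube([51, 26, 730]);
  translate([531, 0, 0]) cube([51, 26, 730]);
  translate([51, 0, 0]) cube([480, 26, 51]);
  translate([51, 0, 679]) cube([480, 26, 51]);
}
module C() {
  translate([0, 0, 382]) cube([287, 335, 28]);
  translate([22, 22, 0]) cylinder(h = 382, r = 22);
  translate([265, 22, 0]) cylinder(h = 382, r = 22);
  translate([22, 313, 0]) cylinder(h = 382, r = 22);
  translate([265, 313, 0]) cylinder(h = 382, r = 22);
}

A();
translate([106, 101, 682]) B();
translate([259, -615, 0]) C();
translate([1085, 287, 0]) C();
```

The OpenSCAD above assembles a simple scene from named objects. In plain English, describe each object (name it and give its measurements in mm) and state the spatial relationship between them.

A is a rectangular dining table. The top is 805×909×34 mm with its upper surface at z = 682 mm. It stands on four 56×56 mm square legs, each inset 42 mm from the nearest pair of top edges, running from the floor to the underside of the top. Four apron rails, 56 mm thick and 95 mm tall, run between adjacent legs with their top edges flush with the underside of the top and their outer faces flush with the legs' outer faces.

B is a picture frame with a 480×628 mm rectangular opening (x by z) and a uniform 51 mm border on every side. Frame depth is 26 mm along y. It is built from two vertical stiles running the full outside height and two horizontal rails spanning the gap between the stiles.

C is a four-legged stool. The seat is a 287×335×28 mm slab whose top surface is at z = 410 mm; four round legs, each 44 mm in diameter, run from the floor (z = 0) to the underside of the seat, each leg's axis is inset half a diameter from the nearest pair of seat edges (so the leg's bounding box is flush with the corner).

The picture frame is on top of the table. Two stools sit around the table at the −y, +x sides.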